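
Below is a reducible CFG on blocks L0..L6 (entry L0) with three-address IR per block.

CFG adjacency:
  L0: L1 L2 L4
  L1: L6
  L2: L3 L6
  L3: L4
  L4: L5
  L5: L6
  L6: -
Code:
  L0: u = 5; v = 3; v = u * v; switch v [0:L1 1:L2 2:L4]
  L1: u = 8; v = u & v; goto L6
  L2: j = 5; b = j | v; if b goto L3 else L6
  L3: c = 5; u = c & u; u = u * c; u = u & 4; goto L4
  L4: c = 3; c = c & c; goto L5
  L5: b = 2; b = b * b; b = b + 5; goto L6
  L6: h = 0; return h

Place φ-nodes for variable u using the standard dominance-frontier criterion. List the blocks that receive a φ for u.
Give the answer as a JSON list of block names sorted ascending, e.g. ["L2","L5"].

idom tree: L1←L0 L2←L0 L3←L2 L4←L0 L5←L4 L6←L0
Join-block Dom:
  L4: preds {L0,L3}: {L0} ∩ {L0,L2,L3} = {L0}; idom=L0
  L6: preds {L1,L2,L5}: {L0,L1} ∩ {L0,L2} ∩ {L0,L4,L5} = {L0}; idom=L0

DF derivation:
  join L4 pred L0: · stop@L0
  join L4 pred L3: L3→L2 stop@L0
  join L6 pred L1: L1 stop@L0
  join L6 pred L2: L2 stop@L0
  join L6 pred L5: L5→L4 stop@L0
  L0 → ∅
  L1 → {L6}
  L2 → {L4,L6}
  L3 → {L4}
  L4 → {L6}
  L5 → {L6}
  L6 → ∅

φ for u: defs {L0,L1,L3}
  DF⁺ = {L4,L6}

Answer: ["L4", "L6"]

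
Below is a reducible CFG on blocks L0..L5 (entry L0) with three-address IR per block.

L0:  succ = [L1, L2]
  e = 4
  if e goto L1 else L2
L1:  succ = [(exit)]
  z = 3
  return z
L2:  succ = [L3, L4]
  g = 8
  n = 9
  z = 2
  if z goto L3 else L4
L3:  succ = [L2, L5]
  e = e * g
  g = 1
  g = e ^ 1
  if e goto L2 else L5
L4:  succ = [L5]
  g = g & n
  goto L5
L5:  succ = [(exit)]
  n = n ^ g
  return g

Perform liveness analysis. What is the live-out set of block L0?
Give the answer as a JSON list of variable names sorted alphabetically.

Answer: ["e"]

Derivation:
Block summaries:
  L0: def={e} ue=∅
  L1: def={z} ue=∅
  L2: def={g,n,z} ue=∅
  L3: def={e,g} ue={e,g}
  L4: def={g} ue={g,n}
  L5: def={n} ue={g,n}

Backward fixpoint:
  L0: in=∅ out={e}
  L1: in=∅ out=∅
  L2: in={e} out={e,g,n}
  L3: in={e,g,n} out={e,g,n}
  L4: in={g,n} out={g,n}
  L5: in={g,n} out=∅

live-out(L0) = ["e"]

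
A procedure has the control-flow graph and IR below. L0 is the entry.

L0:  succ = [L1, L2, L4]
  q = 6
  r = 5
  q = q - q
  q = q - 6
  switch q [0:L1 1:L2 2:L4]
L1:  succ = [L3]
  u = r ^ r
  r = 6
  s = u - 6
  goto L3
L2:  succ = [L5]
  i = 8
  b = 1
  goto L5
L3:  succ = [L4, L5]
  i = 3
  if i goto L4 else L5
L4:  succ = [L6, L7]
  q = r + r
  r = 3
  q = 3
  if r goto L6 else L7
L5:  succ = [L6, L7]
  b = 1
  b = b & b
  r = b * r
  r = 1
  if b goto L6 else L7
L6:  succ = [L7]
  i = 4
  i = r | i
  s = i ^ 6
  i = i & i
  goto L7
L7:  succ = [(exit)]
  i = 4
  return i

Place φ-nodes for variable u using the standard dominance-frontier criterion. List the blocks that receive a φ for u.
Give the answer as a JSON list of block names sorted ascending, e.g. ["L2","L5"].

idom tree: L1←L0 L2←L0 L3←L1 L4←L0 L5←L0 L6←L0 L7←L0
Dom∩ at merges:
  L4: preds {L0,L3}: {L0} ∩ {L0,L1,L3} = {L0}; idom=L0
  L5: preds {L2,L3}: {L0,L2} ∩ {L0,L1,L3} = {L0}; idom=L0
  L6: preds {L4,L5}: {L0,L4} ∩ {L0,L5} = {L0}; idom=L0
  L7: preds {L4,L5,L6}: {L0,L4} ∩ {L0,L5} ∩ {L0,L6} = {L0}; idom=L0

DF derivation:
  L4←L0: walk · to L0
  L4←L3: walk L3→L1 to L0
  L5←L2: walk L2 to L0
  L5←L3: walk L3→L1 to L0
  L6←L4: walk L4 to L0
  L6←L5: walk L5 to L0
  L7←L4: walk L4 to L0
  L7←L5: walk L5 to L0
  L7←L6: walk L6 to L0
  L0 → ∅
  L1 → {L4,L5}
  L2 → {L5}
  L3 → {L4,L5}
  L4 → {L6,L7}
  L5 → {L6,L7}
  L6 → {L7}
  L7 → ∅

φ for u: defs {L1}
  DF⁺ = {L4,L5,L6,L7}

Answer: ["L4", "L5", "L6", "L7"]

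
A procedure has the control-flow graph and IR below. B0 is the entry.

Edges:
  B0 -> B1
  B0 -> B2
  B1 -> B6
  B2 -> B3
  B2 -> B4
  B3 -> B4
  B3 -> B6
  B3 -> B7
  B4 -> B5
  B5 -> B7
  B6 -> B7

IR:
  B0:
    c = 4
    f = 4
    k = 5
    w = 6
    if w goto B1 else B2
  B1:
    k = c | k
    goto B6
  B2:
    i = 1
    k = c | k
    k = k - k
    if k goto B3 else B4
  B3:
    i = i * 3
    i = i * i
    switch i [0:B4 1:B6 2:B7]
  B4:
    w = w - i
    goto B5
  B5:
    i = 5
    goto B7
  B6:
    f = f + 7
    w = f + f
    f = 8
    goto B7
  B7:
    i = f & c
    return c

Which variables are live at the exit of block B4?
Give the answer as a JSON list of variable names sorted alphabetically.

Answer: ["c", "f"]

Derivation:
def/use:
  B0 def {c,f,k,w} use ∅
  B1 def {k} use {c,k}
  B2 def {i,k} use {c,k}
  B3 def {i} use {i}
  B4 def {w} use {i,w}
  B5 def {i} use ∅
  B6 def {f,w} use {f}
  B7 def {i} use {c,f}

Live sets:
  B0: in=∅ out={c,f,k,w}
  B1: in={c,f,k} out={c,f}
  B2: in={c,f,k,w} out={c,f,i,w}
  B3: in={c,f,i,w} out={c,f,i,w}
  B4: in={c,f,i,w} out={c,f}
  B5: in={c,f} out={c,f}
  B6: in={c,f} out={c,f}
  B7: in={c,f} out=∅

live-out(B4) = ["c", "f"]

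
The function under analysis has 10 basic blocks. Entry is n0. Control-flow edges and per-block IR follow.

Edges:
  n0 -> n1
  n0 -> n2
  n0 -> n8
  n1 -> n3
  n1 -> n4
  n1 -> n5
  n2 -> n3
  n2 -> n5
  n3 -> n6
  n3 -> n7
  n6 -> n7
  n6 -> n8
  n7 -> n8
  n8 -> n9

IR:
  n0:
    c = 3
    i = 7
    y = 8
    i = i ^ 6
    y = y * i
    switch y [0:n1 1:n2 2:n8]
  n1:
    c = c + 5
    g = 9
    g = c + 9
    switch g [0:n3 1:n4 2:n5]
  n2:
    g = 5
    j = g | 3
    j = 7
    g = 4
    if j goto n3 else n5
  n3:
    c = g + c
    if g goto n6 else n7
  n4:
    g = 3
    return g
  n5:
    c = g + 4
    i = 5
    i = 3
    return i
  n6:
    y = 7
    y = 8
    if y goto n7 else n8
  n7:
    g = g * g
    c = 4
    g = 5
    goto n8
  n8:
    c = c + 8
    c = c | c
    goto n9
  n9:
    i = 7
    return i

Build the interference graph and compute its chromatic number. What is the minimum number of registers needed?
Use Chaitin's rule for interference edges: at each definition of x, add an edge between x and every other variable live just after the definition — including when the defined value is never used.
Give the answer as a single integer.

def/use:
  n0: def={c,i,y} ue=∅
  n1: def={c,g} ue={c}
  n2: def={g,j} ue=∅
  n3: def={c} ue={c,g}
  n4: def={g} ue=∅
  n5: def={c,i} ue={g}
  n6: def={y} ue=∅
  n7: def={c,g} ue={g}
  n8: def={c} ue={c}
  n9: def={i} ue=∅

Live sets:
  n0: in=∅ out={c}
  n1: in={c} out={c,g}
  n2: in={c} out={c,g}
  n3: in={c,g} out={c,g}
  n4: in=∅ out=∅
  n5: in={g} out=∅
  n6: in={c,g} out={c,g}
  n7: in={g} out={c}
  n8: in={c} out=∅
  n9: in=∅ out=∅

Interfere edges:
  c↔{g,i,j,y}
  g↔{c,j,y}
  i↔{c,y}
  j↔{c,g}
  y↔{c,g,i}

Registers:
  lower bound: {c,g,j} mutually conflict ⇒ χ ≥ 3
  3-colouring: r0={c}  r1={g,i}  r2={j,y}
  χ = 3

Answer: 3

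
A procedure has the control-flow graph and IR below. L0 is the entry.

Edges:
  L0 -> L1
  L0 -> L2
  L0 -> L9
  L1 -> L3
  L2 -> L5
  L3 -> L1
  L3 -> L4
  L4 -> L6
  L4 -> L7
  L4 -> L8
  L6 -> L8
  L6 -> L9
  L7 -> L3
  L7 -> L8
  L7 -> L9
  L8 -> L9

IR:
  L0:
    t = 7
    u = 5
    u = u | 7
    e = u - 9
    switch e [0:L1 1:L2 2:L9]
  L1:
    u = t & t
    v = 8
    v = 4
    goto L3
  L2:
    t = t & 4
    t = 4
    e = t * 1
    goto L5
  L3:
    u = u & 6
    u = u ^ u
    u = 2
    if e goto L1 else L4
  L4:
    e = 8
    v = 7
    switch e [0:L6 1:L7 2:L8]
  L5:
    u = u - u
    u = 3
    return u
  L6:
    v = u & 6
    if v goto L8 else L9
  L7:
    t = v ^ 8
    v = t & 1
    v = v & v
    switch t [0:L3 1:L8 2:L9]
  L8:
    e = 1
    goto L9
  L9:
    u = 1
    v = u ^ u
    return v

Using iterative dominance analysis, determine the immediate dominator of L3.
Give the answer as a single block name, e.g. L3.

Answer: L1

Working:
idom tree: L1←L0 L2←L0 L3←L1 L4←L3 L5←L2 L6←L4 L7←L4 L8←L4 L9←L0
Dom∩ at merges:
  L1: preds {L0,L3}: {L0} ∩ {L0,L1,L3} = {L0}; idom=L0
  L3: preds {L1,L7}: {L0,L1} ∩ {L0,L1,L3,L4,L7} = {L0,L1}; idom=L1
  L8: preds {L4,L6,L7}: {L0,L1,L3,L4} ∩ {L0,L1,L3,L4,L6} ∩ {L0,L1,L3,L4,L7} = {L0,L1,L3,L4}; idom=L4
  L9: preds {L0,L6,L7,L8}: {L0} ∩ {L0,L1,L3,L4,L6} ∩ {L0,L1,L3,L4,L7} ∩ {L0,L1,L3,L4,L8} = {L0}; idom=L0

idom(L3) = L1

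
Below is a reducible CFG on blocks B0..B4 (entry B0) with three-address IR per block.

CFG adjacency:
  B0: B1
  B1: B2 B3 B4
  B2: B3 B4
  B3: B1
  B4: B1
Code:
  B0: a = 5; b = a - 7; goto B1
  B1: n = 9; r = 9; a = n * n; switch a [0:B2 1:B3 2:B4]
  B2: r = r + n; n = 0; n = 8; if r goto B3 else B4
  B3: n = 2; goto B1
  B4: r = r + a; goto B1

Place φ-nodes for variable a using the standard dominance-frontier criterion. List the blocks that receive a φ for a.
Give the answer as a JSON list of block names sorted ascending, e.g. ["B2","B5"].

idom tree: B1←B0 B2←B1 B3←B1 B4←B1
Dom∩ at merges:
  B1: preds {B0,B3,B4}: {B0} ∩ {B0,B1,B3} ∩ {B0,B1,B4} = {B0}; idom=B0
  B3: preds {B1,B2}: {B0,B1} ∩ {B0,B1,B2} = {B0,B1}; idom=B1
  B4: preds {B1,B2}: {B0,B1} ∩ {B0,B1,B2} = {B0,B1}; idom=B1

DF walk-up:
  join B1 pred B0: · stop@B0
  join B1 pred B3: B3→B1 stop@B0
  join B1 pred B4: B4→B1 stop@B0
  join B3 pred B1: · stop@B1
  join B3 pred B2: B2 stop@B1
  join B4 pred B1: · stop@B1
  join B4 pred B2: B2 stop@B1
  B0 → ∅
  B1 → {B1}
  B2 → {B3,B4}
  B3 → {B1}
  B4 → {B1}

φ for a: defs {B0,B1}
  DF⁺ = {B1}

Answer: ["B1"]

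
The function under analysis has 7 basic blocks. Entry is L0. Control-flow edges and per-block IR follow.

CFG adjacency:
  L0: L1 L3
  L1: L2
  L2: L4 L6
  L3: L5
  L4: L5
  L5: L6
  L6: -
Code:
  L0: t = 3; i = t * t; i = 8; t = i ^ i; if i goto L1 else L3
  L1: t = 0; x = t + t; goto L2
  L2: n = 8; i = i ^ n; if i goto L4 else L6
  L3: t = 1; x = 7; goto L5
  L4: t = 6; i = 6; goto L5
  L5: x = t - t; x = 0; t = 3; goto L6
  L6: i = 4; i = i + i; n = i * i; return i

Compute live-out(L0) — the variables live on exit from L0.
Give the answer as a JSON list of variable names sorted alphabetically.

Answer: ["i"]

Working:
Per-block:
  L0: {i,t} / ∅
  L1: {t,x} / ∅
  L2: {i,n} / {i}
  L3: {t,x} / ∅
  L4: {i,t} / ∅
  L5: {t,x} / {t}
  L6: {i,n} / ∅

Live sets:
  L0 li=∅ lo={i}
  L1 li={i} lo={i}
  L2 li={i} lo=∅
  L3 li=∅ lo={t}
  L4 li=∅ lo={t}
  L5 li={t} lo=∅
  L6 li=∅ lo=∅

live-out(L0) = ["i"]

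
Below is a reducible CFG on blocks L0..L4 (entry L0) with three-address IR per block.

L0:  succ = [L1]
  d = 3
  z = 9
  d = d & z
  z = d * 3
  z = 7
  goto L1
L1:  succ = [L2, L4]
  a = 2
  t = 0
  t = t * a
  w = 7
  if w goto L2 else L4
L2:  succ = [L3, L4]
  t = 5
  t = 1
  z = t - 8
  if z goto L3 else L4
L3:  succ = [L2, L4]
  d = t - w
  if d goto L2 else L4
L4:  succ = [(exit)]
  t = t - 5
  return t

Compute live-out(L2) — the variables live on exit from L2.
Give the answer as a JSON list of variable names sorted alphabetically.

def/use:
  L0: {d,z} / ∅
  L1: {a,t,w} / ∅
  L2: {t,z} / ∅
  L3: {d} / {t,w}
  L4: {t} / {t}

Liveness:
  L0: in=∅ out=∅
  L1: in=∅ out={t,w}
  L2: in={w} out={t,w}
  L3: in={t,w} out={t,w}
  L4: in={t} out=∅

live-out(L2) = ["t", "w"]

Answer: ["t", "w"]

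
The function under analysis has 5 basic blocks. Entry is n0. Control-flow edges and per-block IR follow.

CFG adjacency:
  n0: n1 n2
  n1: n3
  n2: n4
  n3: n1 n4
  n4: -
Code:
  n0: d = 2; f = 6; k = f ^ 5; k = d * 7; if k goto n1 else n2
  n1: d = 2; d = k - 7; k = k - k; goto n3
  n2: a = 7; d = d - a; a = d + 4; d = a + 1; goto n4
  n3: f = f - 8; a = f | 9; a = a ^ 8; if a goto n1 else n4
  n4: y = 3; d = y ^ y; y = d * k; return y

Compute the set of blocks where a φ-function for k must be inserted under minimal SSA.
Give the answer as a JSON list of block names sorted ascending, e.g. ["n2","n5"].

idom tree: n1←n0 n2←n0 n3←n1 n4←n0
Dom at joins:
  n1: preds {n0,n3}: {n0} ∩ {n0,n1,n3} = {n0}; idom=n0
  n4: preds {n2,n3}: {n0,n2} ∩ {n0,n1,n3} = {n0}; idom=n0

DF derivation:
  n1←n0: walk · to n0
  n1←n3: walk n3→n1 to n0
  n4←n2: walk n2 to n0
  n4←n3: walk n3→n1 to n0
  n0 → ∅
  n1 → {n1,n4}
  n2 → {n4}
  n3 → {n1,n4}
  n4 → ∅

φ for k: defs {n0,n1}
  DF⁺ = {n1,n4}

Answer: ["n1", "n4"]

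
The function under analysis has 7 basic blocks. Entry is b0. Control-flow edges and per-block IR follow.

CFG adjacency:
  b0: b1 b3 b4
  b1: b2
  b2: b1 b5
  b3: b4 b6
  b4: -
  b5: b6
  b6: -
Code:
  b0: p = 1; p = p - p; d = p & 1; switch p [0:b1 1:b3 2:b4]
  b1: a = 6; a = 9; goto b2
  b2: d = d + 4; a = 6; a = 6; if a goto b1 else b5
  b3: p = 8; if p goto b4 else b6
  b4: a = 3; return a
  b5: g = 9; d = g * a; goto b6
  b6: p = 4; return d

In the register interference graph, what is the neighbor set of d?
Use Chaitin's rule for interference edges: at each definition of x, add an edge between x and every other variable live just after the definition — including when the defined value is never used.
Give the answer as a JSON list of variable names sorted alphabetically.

Per-block:
  b0: def={d,p} ue=∅
  b1: def={a} ue=∅
  b2: def={a,d} ue={d}
  b3: def={p} ue=∅
  b4: def={a} ue=∅
  b5: def={d,g} ue={a}
  b6: def={p} ue={d}

Live sets:
  live b0: ∅→{d}
  live b1: {d}→{d}
  live b2: {d}→{a,d}
  live b3: {d}→{d}
  live b4: ∅→∅
  live b5: {a}→{d}
  live b6: {d}→∅

Interfere edges:
  a — {d,g}
  d — {a,p}
  g — {a}
  p — {d}

N(d) = ["a", "p"]

Answer: ["a", "p"]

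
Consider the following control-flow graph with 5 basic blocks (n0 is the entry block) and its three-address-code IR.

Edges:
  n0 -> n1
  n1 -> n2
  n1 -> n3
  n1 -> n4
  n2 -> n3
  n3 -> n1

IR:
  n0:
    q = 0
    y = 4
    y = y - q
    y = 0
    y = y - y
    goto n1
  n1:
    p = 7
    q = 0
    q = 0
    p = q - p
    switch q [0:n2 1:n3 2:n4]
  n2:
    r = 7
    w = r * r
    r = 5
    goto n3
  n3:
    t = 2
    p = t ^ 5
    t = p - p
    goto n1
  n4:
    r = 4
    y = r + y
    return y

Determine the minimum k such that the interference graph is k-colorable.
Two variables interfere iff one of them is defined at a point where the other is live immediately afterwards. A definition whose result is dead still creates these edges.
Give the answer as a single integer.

Answer: 3

Analysis:
Block summaries:
  n0 def {q,y} use ∅
  n1 def {p,q} use ∅
  n2 def {r,w} use ∅
  n3 def {p,t} use ∅
  n4 def {r,y} use {y}

Liveness:
  n0: in=∅ out={y}
  n1: in={y} out={y}
  n2: in={y} out={y}
  n3: in={y} out={y}
  n4: in={y} out=∅

Interference:
  p↔{q,y}
  q↔{p,y}
  r↔{y}
  t↔{y}
  w↔{y}
  y↔{p,q,r,t,w}

Colouring:
  clique {p,q,y} ⇒ need ≥ 3
  3-colouring: c0={y}  c1={p,r,t,w}  c2={q}
  χ = 3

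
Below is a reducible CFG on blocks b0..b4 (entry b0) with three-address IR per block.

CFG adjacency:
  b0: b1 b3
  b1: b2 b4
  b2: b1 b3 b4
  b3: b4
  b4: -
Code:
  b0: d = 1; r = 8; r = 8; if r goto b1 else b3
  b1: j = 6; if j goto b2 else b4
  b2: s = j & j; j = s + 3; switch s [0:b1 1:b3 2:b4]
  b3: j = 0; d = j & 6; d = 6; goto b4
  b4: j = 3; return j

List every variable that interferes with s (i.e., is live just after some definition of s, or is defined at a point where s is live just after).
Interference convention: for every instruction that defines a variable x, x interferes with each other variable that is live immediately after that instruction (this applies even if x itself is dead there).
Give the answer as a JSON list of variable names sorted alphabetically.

Answer: ["j"]

Working:
Block summaries:
  b0: def={d,r} ue=∅
  b1: def={j} ue=∅
  b2: def={j,s} ue={j}
  b3: def={d,j} ue=∅
  b4: def={j} ue=∅

Backward fixpoint:
  live b0: ∅→∅
  live b1: ∅→{j}
  live b2: {j}→∅
  live b3: ∅→∅
  live b4: ∅→∅

Interfere edges:
  d — ∅
  j — {s}
  r — ∅
  s — {j}

N(s) = ["j"]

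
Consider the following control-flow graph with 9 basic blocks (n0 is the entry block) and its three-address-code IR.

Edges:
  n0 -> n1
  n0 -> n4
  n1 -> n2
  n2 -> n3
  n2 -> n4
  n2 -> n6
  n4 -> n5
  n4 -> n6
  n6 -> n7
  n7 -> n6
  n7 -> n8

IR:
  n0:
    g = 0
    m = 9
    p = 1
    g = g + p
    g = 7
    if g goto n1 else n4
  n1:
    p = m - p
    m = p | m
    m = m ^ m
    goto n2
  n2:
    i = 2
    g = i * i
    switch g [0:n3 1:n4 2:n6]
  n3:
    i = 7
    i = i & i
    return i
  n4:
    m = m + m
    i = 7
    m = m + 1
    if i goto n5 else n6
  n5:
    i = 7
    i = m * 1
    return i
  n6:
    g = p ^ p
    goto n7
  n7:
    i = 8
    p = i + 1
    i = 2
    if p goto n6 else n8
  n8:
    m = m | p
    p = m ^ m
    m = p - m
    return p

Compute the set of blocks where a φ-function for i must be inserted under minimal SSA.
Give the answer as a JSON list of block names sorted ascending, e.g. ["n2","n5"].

idom tree: n1←n0 n2←n1 n3←n2 n4←n0 n5←n4 n6←n0 n7←n6 n8←n7
Dom at joins:
  n4: preds {n0,n2}: {n0} ∩ {n0,n1,n2} = {n0}; idom=n0
  n6: preds {n2,n4,n7}: {n0,n1,n2} ∩ {n0,n4} ∩ {n0,n6,n7} = {n0}; idom=n0

Frontier:
  join n4 pred n0: · stop@n0
  join n4 pred n2: n2→n1 stop@n0
  join n6 pred n2: n2→n1 stop@n0
  join n6 pred n4: n4 stop@n0
  join n6 pred n7: n7→n6 stop@n0
  n0: DF=∅
  n1: DF={n4,n6}
  n2: DF={n4,n6}
  n3: DF=∅
  n4: DF={n6}
  n5: DF=∅
  n6: DF={n6}
  n7: DF={n6}
  n8: DF=∅

φ for i: defs {n2,n3,n4,n5,n7}
  DF⁺ = {n4,n6}

Answer: ["n4", "n6"]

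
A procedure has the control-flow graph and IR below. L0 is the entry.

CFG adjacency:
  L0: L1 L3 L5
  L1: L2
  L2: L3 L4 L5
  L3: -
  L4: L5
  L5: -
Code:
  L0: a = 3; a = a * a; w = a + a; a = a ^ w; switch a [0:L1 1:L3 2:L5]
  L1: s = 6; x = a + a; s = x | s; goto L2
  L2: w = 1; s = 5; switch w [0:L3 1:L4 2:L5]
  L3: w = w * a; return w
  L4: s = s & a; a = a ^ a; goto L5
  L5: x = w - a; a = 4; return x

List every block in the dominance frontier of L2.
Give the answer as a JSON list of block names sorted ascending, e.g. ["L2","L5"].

idom tree: L1←L0 L2←L1 L3←L0 L4←L2 L5←L0
Join-block Dom:
  L3: preds {L0,L2}: {L0} ∩ {L0,L1,L2} = {L0}; idom=L0
  L5: preds {L0,L2,L4}: {L0} ∩ {L0,L1,L2} ∩ {L0,L1,L2,L4} = {L0}; idom=L0

DF walk-up:
  join L3 pred L0: · stop@L0
  join L3 pred L2: L2→L1 stop@L0
  join L5 pred L0: · stop@L0
  join L5 pred L2: L2→L1 stop@L0
  join L5 pred L4: L4→L2→L1 stop@L0
  L0 → ∅
  L1 → {L3,L5}
  L2 → {L3,L5}
  L3 → ∅
  L4 → {L5}
  L5 → ∅

DF(L2) = ["L3", "L5"]

Answer: ["L3", "L5"]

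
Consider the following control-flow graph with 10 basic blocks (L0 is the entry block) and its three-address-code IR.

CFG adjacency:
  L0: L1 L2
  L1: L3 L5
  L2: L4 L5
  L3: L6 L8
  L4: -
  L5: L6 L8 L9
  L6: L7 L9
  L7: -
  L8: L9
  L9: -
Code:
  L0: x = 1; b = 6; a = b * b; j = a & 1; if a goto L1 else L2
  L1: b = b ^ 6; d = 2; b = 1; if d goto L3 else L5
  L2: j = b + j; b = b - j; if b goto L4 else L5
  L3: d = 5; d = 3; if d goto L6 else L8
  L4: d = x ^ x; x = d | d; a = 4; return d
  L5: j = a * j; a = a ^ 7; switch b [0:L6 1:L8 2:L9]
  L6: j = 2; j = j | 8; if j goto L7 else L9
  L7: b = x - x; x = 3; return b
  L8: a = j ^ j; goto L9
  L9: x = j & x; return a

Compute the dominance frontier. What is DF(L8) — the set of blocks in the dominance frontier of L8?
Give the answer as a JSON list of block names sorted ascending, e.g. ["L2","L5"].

Answer: ["L9"]

Analysis:
idom tree: L1←L0 L2←L0 L3←L1 L4←L2 L5←L0 L6←L0 L7←L6 L8←L0 L9←L0
Join-block Dom:
  L5: preds {L1,L2}: {L0,L1} ∩ {L0,L2} = {L0}; idom=L0
  L6: preds {L3,L5}: {L0,L1,L3} ∩ {L0,L5} = {L0}; idom=L0
  L8: preds {L3,L5}: {L0,L1,L3} ∩ {L0,L5} = {L0}; idom=L0
  L9: preds {L5,L6,L8}: {L0,L5} ∩ {L0,L6} ∩ {L0,L8} = {L0}; idom=L0

DF derivation:
  join L5 pred L1: L1 stop@L0
  join L5 pred L2: L2 stop@L0
  join L6 pred L3: L3→L1 stop@L0
  join L6 pred L5: L5 stop@L0
  join L8 pred L3: L3→L1 stop@L0
  join L8 pred L5: L5 stop@L0
  join L9 pred L5: L5 stop@L0
  join L9 pred L6: L6 stop@L0
  join L9 pred L8: L8 stop@L0
  DF(L0)=∅
  DF(L1)={L5,L6,L8}
  DF(L2)={L5}
  DF(L3)={L6,L8}
  DF(L4)=∅
  DF(L5)={L6,L8,L9}
  DF(L6)={L9}
  DF(L7)=∅
  DF(L8)={L9}
  DF(L9)=∅

DF(L8) = ["L9"]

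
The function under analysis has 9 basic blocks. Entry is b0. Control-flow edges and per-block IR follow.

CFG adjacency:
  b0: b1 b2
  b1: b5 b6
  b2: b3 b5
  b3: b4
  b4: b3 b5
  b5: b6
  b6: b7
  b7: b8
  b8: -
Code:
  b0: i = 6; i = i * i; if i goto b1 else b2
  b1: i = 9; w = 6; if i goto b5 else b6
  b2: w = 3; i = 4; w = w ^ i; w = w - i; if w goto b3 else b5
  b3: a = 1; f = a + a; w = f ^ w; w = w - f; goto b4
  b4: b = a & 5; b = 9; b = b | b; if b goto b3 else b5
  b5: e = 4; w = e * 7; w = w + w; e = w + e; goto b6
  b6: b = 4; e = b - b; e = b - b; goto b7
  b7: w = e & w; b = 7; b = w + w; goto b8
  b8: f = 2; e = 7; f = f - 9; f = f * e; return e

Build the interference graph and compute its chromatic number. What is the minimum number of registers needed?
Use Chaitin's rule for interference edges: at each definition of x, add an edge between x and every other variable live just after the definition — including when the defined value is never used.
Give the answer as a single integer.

Block summaries:
  b0: {i} / ∅
  b1: {i,w} / ∅
  b2: {i,w} / ∅
  b3: {a,f,w} / {w}
  b4: {b} / {a}
  b5: {e,w} / ∅
  b6: {b,e} / ∅
  b7: {b,w} / {e,w}
  b8: {e,f} / ∅

Live sets:
  b0: in=∅ out=∅
  b1: in=∅ out={w}
  b2: in=∅ out={w}
  b3: in={w} out={a,w}
  b4: in={a,w} out={w}
  b5: in=∅ out={w}
  b6: in={w} out={e,w}
  b7: in={e,w} out=∅
  b8: in=∅ out=∅

Interfere edges:
  a: {f,w}
  b: {e,w}
  e: {b,f,w}
  f: {a,e,w}
  i: {w}
  w: {a,b,e,f,i}

Chromatic number:
  lower bound: {a,f,w} mutually conflict ⇒ χ ≥ 3
  assign a→R1 b→R2 e→R1 f→R2 i→R1 w→R0 — no edge inside a register ⇒ χ ≤ 3
  χ = 3

Answer: 3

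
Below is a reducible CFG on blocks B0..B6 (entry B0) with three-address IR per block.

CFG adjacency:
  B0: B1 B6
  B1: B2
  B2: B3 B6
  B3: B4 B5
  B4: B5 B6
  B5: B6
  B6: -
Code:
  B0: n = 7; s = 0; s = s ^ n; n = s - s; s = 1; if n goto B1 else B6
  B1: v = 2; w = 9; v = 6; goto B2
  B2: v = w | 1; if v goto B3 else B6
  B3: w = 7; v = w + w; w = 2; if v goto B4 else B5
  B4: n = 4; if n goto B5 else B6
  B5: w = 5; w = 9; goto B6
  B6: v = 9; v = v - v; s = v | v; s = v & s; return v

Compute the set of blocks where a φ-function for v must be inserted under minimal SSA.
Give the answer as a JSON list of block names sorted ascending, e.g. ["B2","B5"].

idom tree: B1←B0 B2←B1 B3←B2 B4←B3 B5←B3 B6←B0
Join-block Dom:
  B5: preds {B3,B4}: {B0,B1,B2,B3} ∩ {B0,B1,B2,B3,B4} = {B0,B1,B2,B3}; idom=B3
  B6: preds {B0,B2,B4,B5}: {B0} ∩ {B0,B1,B2} ∩ {B0,B1,B2,B3,B4} ∩ {B0,B1,B2,B3,B5} = {B0}; idom=B0

Frontier:
  B5←B3: walk · to B3
  B5←B4: walk B4 to B3
  B6←B0: walk · to B0
  B6←B2: walk B2→B1 to B0
  B6←B4: walk B4→B3→B2→B1 to B0
  B6←B5: walk B5→B3→B2→B1 to B0
  B0 → ∅
  B1 → {B6}
  B2 → {B6}
  B3 → {B6}
  B4 → {B5,B6}
  B5 → {B6}
  B6 → ∅

φ for v: defs {B1,B2,B3,B6}
  DF⁺ = {B6}

Answer: ["B6"]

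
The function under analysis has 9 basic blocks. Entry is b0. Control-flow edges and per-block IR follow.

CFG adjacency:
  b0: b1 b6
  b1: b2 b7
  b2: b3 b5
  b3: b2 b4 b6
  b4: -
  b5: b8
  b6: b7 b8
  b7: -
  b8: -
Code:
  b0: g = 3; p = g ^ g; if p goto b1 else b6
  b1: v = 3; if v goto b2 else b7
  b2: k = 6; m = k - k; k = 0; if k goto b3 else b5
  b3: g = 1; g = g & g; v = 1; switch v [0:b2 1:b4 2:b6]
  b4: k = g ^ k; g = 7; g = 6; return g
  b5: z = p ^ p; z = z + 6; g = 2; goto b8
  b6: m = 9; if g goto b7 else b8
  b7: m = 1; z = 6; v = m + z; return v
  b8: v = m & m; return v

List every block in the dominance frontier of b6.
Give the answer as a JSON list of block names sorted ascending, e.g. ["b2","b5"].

idom tree: b1←b0 b2←b1 b3←b2 b4←b3 b5←b2 b6←b0 b7←b0 b8←b0
Dom∩ at merges:
  b2: preds {b1,b3}: {b0,b1} ∩ {b0,b1,b2,b3} = {b0,b1}; idom=b1
  b6: preds {b0,b3}: {b0} ∩ {b0,b1,b2,b3} = {b0}; idom=b0
  b7: preds {b1,b6}: {b0,b1} ∩ {b0,b6} = {b0}; idom=b0
  b8: preds {b5,b6}: {b0,b1,b2,b5} ∩ {b0,b6} = {b0}; idom=b0

DF walk-up:
  b2←b1: walk · to b1
  b2←b3: walk b3→b2 to b1
  b6←b0: walk · to b0
  b6←b3: walk b3→b2→b1 to b0
  b7←b1: walk b1 to b0
  b7←b6: walk b6 to b0
  b8←b5: walk b5→b2→b1 to b0
  b8←b6: walk b6 to b0
  b0 → ∅
  b1 → {b6,b7,b8}
  b2 → {b2,b6,b8}
  b3 → {b2,b6}
  b4 → ∅
  b5 → {b8}
  b6 → {b7,b8}
  b7 → ∅
  b8 → ∅

DF(b6) = ["b7", "b8"]

Answer: ["b7", "b8"]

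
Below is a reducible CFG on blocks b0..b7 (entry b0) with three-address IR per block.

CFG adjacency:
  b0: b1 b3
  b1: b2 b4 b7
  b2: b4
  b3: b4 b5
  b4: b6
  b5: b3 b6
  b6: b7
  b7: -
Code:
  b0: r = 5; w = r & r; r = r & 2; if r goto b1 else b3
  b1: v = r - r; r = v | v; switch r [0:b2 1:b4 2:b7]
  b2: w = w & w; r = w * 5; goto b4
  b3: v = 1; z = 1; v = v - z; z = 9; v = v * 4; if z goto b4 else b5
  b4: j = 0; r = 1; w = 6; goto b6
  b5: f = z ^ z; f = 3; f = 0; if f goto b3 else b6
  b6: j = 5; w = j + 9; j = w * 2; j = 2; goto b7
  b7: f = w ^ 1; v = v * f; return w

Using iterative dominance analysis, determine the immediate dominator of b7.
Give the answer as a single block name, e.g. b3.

idom tree: b1←b0 b2←b1 b3←b0 b4←b0 b5←b3 b6←b0 b7←b0
Dom at joins:
  b3: preds {b0,b5}: {b0} ∩ {b0,b3,b5} = {b0}; idom=b0
  b4: preds {b1,b2,b3}: {b0,b1} ∩ {b0,b1,b2} ∩ {b0,b3} = {b0}; idom=b0
  b6: preds {b4,b5}: {b0,b4} ∩ {b0,b3,b5} = {b0}; idom=b0
  b7: preds {b1,b6}: {b0,b1} ∩ {b0,b6} = {b0}; idom=b0

idom(b7) = b0

Answer: b0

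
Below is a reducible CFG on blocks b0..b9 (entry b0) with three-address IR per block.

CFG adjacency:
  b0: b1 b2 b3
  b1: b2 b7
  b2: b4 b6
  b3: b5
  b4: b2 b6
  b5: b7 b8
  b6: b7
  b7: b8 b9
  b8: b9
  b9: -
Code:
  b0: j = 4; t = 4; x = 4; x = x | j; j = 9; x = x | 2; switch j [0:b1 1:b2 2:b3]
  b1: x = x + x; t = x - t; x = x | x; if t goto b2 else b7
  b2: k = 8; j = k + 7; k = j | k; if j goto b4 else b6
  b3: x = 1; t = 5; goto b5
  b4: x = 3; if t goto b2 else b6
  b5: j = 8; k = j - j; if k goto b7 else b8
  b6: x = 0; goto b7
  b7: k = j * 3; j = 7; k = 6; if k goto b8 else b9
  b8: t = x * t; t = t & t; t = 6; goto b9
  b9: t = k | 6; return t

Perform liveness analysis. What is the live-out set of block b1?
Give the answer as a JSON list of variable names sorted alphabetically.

Block summaries:
  b0: {j,t,x} / ∅
  b1: {t,x} / {t,x}
  b2: {j,k} / ∅
  b3: {t,x} / ∅
  b4: {x} / {t}
  b5: {j,k} / ∅
  b6: {x} / ∅
  b7: {j,k} / {j}
  b8: {t} / {t,x}
  b9: {t} / {k}

Liveness:
  live b0: ∅→{j,t,x}
  live b1: {j,t,x}→{j,t,x}
  live b2: {t}→{j,t}
  live b3: ∅→{t,x}
  live b4: {j,t}→{j,t}
  live b5: {t,x}→{j,k,t,x}
  live b6: {j,t}→{j,t,x}
  live b7: {j,t,x}→{k,t,x}
  live b8: {k,t,x}→{k}
  live b9: {k}→∅

live-out(b1) = ["j", "t", "x"]

Answer: ["j", "t", "x"]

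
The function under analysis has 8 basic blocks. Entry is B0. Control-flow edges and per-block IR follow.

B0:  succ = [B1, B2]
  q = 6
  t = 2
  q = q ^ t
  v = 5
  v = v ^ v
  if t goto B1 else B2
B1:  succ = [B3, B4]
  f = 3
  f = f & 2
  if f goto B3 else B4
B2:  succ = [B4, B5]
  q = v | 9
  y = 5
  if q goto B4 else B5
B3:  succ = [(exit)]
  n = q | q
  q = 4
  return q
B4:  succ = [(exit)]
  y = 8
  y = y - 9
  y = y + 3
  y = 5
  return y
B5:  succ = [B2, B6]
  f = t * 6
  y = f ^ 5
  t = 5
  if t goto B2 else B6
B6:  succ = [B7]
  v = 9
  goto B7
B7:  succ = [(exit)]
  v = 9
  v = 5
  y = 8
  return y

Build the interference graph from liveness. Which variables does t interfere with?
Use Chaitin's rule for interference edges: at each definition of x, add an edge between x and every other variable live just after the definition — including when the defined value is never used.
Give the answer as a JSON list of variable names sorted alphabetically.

Per-block:
  B0: def={q,t,v} ue=∅
  B1: def={f} ue=∅
  B2: def={q,y} ue={v}
  B3: def={n,q} ue={q}
  B4: def={y} ue=∅
  B5: def={f,t,y} ue={t}
  B6: def={v} ue=∅
  B7: def={v,y} ue=∅

Backward fixpoint:
  live B0: ∅→{q,t,v}
  live B1: {q}→{q}
  live B2: {t,v}→{t,v}
  live B3: {q}→∅
  live B4: ∅→∅
  live B5: {t,v}→{t,v}
  live B6: ∅→∅
  live B7: ∅→∅

Interfere edges:
  f: {q,v}
  n: ∅
  q: {f,t,v,y}
  t: {q,v,y}
  v: {f,q,t,y}
  y: {q,t,v}

N(t) = ["q", "v", "y"]

Answer: ["q", "v", "y"]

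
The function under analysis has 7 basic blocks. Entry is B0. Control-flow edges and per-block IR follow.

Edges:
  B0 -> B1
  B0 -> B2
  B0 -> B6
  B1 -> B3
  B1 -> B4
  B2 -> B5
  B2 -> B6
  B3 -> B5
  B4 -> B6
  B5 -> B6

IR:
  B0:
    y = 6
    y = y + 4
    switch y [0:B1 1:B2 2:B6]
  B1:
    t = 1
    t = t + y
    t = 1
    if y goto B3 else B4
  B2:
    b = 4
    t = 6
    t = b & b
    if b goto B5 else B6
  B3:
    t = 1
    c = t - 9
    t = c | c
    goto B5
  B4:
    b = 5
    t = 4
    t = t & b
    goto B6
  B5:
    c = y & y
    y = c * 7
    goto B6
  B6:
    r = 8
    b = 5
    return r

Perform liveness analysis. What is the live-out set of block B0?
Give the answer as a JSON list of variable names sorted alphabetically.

Block summaries:
  B0 def {y} use ∅
  B1 def {t} use {y}
  B2 def {b,t} use ∅
  B3 def {c,t} use ∅
  B4 def {b,t} use ∅
  B5 def {c,y} use {y}
  B6 def {b,r} use ∅

Liveness:
  B0 li=∅ lo={y}
  B1 li={y} lo={y}
  B2 li={y} lo={y}
  B3 li={y} lo={y}
  B4 li=∅ lo=∅
  B5 li={y} lo=∅
  B6 li=∅ lo=∅

live-out(B0) = ["y"]

Answer: ["y"]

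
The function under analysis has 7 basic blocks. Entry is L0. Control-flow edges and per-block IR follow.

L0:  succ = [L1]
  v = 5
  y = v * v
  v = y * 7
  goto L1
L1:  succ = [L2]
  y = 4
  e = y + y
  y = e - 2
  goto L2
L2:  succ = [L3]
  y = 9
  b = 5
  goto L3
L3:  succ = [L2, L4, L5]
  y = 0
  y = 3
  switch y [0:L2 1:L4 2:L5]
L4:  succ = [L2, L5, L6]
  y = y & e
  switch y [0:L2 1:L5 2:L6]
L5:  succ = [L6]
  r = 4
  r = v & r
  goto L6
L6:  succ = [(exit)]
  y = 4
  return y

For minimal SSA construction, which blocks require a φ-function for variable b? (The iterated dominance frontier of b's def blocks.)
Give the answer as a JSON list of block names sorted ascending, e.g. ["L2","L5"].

idom tree: L1←L0 L2←L1 L3←L2 L4←L3 L5←L3 L6←L3
Join-block Dom:
  L2: preds {L1,L3,L4}: {L0,L1} ∩ {L0,L1,L2,L3} ∩ {L0,L1,L2,L3,L4} = {L0,L1}; idom=L1
  L5: preds {L3,L4}: {L0,L1,L2,L3} ∩ {L0,L1,L2,L3,L4} = {L0,L1,L2,L3}; idom=L3
  L6: preds {L4,L5}: {L0,L1,L2,L3,L4} ∩ {L0,L1,L2,L3,L5} = {L0,L1,L2,L3}; idom=L3

DF walk-up:
  join L2 pred L1: · stop@L1
  join L2 pred L3: L3→L2 stop@L1
  join L2 pred L4: L4→L3→L2 stop@L1
  join L5 pred L3: · stop@L3
  join L5 pred L4: L4 stop@L3
  join L6 pred L4: L4 stop@L3
  join L6 pred L5: L5 stop@L3
  DF(L0)=∅
  DF(L1)=∅
  DF(L2)={L2}
  DF(L3)={L2}
  DF(L4)={L2,L5,L6}
  DF(L5)={L6}
  DF(L6)=∅

φ for b: defs {L2}
  DF⁺ = {L2}

Answer: ["L2"]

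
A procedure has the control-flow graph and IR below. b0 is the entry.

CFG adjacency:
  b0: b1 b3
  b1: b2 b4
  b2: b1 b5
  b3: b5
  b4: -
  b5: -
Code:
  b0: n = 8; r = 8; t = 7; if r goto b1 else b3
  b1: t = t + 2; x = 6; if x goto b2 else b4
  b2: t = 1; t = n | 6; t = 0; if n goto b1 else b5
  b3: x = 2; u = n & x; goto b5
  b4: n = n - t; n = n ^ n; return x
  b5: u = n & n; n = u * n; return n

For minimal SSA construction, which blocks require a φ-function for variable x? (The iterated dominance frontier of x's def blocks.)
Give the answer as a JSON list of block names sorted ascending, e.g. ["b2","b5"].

idom tree: b1←b0 b2←b1 b3←b0 b4←b1 b5←b0
Dom at joins:
  b1: preds {b0,b2}: {b0} ∩ {b0,b1,b2} = {b0}; idom=b0
  b5: preds {b2,b3}: {b0,b1,b2} ∩ {b0,b3} = {b0}; idom=b0

DF derivation:
  b1←b0: walk · to b0
  b1←b2: walk b2→b1 to b0
  b5←b2: walk b2→b1 to b0
  b5←b3: walk b3 to b0
  b0 → ∅
  b1 → {b1,b5}
  b2 → {b1,b5}
  b3 → {b5}
  b4 → ∅
  b5 → ∅

φ for x: defs {b1,b3}
  DF⁺ = {b1,b5}

Answer: ["b1", "b5"]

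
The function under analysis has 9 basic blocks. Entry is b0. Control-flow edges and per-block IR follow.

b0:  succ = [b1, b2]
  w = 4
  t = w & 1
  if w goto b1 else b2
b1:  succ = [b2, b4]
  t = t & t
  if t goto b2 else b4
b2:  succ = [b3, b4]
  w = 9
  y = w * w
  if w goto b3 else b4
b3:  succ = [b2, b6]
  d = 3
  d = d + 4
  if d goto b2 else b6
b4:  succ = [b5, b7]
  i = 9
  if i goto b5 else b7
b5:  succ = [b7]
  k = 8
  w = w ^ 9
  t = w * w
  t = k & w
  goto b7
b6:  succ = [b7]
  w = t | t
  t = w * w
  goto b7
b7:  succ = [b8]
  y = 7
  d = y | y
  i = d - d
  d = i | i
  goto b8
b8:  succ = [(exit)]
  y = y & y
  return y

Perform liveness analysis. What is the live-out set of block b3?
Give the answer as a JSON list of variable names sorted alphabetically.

Block summaries:
  b0 def {t,w} use ∅
  b1 def {t} use {t}
  b2 def {w,y} use ∅
  b3 def {d} use ∅
  b4 def {i} use ∅
  b5 def {k,t,w} use {w}
  b6 def {t,w} use {t}
  b7 def {d,i,y} use ∅
  b8 def {y} use {y}

Liveness:
  live b0: ∅→{t,w}
  live b1: {t,w}→{t,w}
  live b2: {t}→{t,w}
  live b3: {t}→{t}
  live b4: {w}→{w}
  live b5: {w}→∅
  live b6: {t}→∅
  live b7: ∅→{y}
  live b8: {y}→∅

live-out(b3) = ["t"]

Answer: ["t"]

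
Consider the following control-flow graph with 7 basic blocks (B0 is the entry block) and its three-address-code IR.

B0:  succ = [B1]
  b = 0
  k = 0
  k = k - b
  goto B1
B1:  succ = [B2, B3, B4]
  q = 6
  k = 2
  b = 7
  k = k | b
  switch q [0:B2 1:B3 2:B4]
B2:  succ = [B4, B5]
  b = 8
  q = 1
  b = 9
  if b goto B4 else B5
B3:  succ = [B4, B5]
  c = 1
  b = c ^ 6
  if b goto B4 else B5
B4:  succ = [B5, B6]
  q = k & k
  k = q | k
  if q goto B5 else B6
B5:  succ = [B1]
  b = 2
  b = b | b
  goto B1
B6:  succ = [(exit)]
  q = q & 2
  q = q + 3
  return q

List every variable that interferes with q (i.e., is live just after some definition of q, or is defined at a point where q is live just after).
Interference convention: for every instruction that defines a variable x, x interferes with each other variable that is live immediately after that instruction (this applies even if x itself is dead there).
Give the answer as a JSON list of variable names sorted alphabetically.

Per-block:
  B0: {b,k} / ∅
  B1: {b,k,q} / ∅
  B2: {b,q} / ∅
  B3: {b,c} / ∅
  B4: {k,q} / {k}
  B5: {b} / ∅
  B6: {q} / {q}

Liveness:
  B0 li=∅ lo=∅
  B1 li=∅ lo={k}
  B2 li={k} lo={k}
  B3 li={k} lo={k}
  B4 li={k} lo={q}
  B5 li=∅ lo=∅
  B6 li={q} lo=∅

Interfere edges:
  b↔{k,q}
  c↔{k}
  k↔{b,c,q}
  q↔{b,k}

N(q) = ["b", "k"]

Answer: ["b", "k"]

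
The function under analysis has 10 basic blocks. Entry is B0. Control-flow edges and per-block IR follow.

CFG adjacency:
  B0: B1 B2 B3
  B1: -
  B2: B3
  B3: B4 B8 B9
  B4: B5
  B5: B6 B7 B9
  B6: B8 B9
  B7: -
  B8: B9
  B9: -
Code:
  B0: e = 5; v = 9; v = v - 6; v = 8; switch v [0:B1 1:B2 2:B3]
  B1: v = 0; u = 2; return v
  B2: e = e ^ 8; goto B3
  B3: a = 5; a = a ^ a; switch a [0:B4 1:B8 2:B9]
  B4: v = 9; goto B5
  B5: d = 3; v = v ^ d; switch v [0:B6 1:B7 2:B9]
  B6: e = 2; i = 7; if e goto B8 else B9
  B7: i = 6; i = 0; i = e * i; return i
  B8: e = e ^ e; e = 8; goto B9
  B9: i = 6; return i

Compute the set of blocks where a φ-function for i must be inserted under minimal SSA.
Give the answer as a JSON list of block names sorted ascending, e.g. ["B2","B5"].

idom tree: B1←B0 B2←B0 B3←B0 B4←B3 B5←B4 B6←B5 B7←B5 B8←B3 B9←B3
Dom∩ at merges:
  B3: preds {B0,B2}: {B0} ∩ {B0,B2} = {B0}; idom=B0
  B8: preds {B3,B6}: {B0,B3} ∩ {B0,B3,B4,B5,B6} = {B0,B3}; idom=B3
  B9: preds {B3,B5,B6,B8}: {B0,B3} ∩ {B0,B3,B4,B5} ∩ {B0,B3,B4,B5,B6} ∩ {B0,B3,B8} = {B0,B3}; idom=B3

Frontier:
  B3←B0: walk · to B0
  B3←B2: walk B2 to B0
  B8←B3: walk · to B3
  B8←B6: walk B6→B5→B4 to B3
  B9←B3: walk · to B3
  B9←B5: walk B5→B4 to B3
  B9←B6: walk B6→B5→B4 to B3
  B9←B8: walk B8 to B3
  B0 → ∅
  B1 → ∅
  B2 → {B3}
  B3 → ∅
  B4 → {B8,B9}
  B5 → {B8,B9}
  B6 → {B8,B9}
  B7 → ∅
  B8 → {B9}
  B9 → ∅

φ for i: defs {B6,B7,B9}
  DF⁺ = {B8,B9}

Answer: ["B8", "B9"]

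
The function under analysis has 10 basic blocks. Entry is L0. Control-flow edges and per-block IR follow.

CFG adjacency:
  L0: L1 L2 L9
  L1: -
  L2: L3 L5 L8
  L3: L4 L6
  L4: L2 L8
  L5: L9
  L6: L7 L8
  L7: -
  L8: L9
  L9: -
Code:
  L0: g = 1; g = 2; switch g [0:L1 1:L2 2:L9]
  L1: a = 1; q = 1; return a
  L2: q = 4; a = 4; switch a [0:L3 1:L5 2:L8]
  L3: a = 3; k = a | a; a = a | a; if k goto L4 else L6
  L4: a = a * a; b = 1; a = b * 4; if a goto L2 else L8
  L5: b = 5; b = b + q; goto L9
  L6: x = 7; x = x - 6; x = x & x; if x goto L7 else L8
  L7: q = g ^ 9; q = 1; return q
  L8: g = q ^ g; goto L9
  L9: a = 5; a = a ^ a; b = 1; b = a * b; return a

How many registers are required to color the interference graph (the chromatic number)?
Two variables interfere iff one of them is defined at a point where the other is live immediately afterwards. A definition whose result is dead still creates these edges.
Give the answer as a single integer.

Answer: 4

Analysis:
Per-block:
  L0: {g} / ∅
  L1: {a,q} / ∅
  L2: {a,q} / ∅
  L3: {a,k} / ∅
  L4: {a,b} / {a}
  L5: {b} / {q}
  L6: {x} / ∅
  L7: {q} / {g}
  L8: {g} / {g,q}
  L9: {a,b} / ∅

Liveness:
  live L0: ∅→{g}
  live L1: ∅→∅
  live L2: {g}→{g,q}
  live L3: {g,q}→{a,g,q}
  live L4: {a,g,q}→{g,q}
  live L5: {q}→∅
  live L6: {g,q}→{g,q}
  live L7: {g}→∅
  live L8: {g,q}→∅
  live L9: ∅→∅

Conflict graph:
  a↔{b,g,k,q}
  b↔{a,g,q}
  g↔{a,b,k,q,x}
  k↔{a,g,q}
  q↔{a,b,g,k,x}
  x↔{g,q}

Chromatic number:
  clique {a,b,g,q} ⇒ need ≥ 4
  4-colouring: c0={g}  c1={q}  c2={a,x}  c3={b,k}
  χ = 4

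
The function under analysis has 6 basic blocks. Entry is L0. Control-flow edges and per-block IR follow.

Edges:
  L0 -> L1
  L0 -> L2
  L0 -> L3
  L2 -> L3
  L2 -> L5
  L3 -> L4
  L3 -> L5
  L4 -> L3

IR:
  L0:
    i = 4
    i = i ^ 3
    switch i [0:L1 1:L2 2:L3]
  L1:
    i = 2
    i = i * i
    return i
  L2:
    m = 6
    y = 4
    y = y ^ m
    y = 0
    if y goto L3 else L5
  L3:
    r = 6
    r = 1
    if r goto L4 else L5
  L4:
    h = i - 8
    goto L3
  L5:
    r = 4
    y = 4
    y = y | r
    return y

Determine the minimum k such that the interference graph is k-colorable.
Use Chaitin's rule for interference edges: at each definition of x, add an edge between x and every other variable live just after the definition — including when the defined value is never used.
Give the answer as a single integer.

Answer: 3

Analysis:
Block summaries:
  L0: {i} / ∅
  L1: {i} / ∅
  L2: {m,y} / ∅
  L3: {r} / ∅
  L4: {h} / {i}
  L5: {r,y} / ∅

Live sets:
  L0 li=∅ lo={i}
  L1 li=∅ lo=∅
  L2 li={i} lo={i}
  L3 li={i} lo={i}
  L4 li={i} lo={i}
  L5 li=∅ lo=∅

Interference:
  h↔{i}
  i↔{h,m,r,y}
  m↔{i,y}
  r↔{i,y}
  y↔{i,m,r}

Chromatic number:
  clique {i,m,y} ⇒ need ≥ 3
  3-colouring: R0={i}  R1={h,y}  R2={m,r}
  χ = 3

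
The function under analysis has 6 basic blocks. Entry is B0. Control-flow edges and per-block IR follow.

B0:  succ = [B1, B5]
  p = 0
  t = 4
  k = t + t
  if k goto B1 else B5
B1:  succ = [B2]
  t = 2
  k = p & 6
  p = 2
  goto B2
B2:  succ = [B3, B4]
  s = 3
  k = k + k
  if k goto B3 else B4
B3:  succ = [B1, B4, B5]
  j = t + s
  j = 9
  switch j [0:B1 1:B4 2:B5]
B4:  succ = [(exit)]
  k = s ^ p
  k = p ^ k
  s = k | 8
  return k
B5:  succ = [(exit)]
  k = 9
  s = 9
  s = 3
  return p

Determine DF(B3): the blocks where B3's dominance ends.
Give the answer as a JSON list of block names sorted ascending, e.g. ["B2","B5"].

idom tree: B1←B0 B2←B1 B3←B2 B4←B2 B5←B0
Dom∩ at merges:
  B1: preds {B0,B3}: {B0} ∩ {B0,B1,B2,B3} = {B0}; idom=B0
  B4: preds {B2,B3}: {B0,B1,B2} ∩ {B0,B1,B2,B3} = {B0,B1,B2}; idom=B2
  B5: preds {B0,B3}: {B0} ∩ {B0,B1,B2,B3} = {B0}; idom=B0

DF walk-up:
  join B1 pred B0: · stop@B0
  join B1 pred B3: B3→B2→B1 stop@B0
  join B4 pred B2: · stop@B2
  join B4 pred B3: B3 stop@B2
  join B5 pred B0: · stop@B0
  join B5 pred B3: B3→B2→B1 stop@B0
  B0 → ∅
  B1 → {B1,B5}
  B2 → {B1,B5}
  B3 → {B1,B4,B5}
  B4 → ∅
  B5 → ∅

DF(B3) = ["B1", "B4", "B5"]

Answer: ["B1", "B4", "B5"]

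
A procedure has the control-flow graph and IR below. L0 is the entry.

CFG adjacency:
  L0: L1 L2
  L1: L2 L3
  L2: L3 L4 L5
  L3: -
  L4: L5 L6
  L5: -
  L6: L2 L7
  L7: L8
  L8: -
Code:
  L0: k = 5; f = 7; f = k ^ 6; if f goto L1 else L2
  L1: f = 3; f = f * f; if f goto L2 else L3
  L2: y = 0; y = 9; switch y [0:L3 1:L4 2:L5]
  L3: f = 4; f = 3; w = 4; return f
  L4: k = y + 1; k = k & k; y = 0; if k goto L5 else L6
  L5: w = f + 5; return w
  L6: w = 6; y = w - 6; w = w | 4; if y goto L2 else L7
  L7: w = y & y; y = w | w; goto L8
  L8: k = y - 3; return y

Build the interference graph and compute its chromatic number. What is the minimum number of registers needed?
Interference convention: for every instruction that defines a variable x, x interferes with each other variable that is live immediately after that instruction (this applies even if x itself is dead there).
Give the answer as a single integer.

Answer: 3

Derivation:
Per-block:
  L0 def {f,k} use ∅
  L1 def {f} use ∅
  L2 def {y} use ∅
  L3 def {f,w} use ∅
  L4 def {k,y} use {y}
  L5 def {w} use {f}
  L6 def {w,y} use ∅
  L7 def {w,y} use {y}
  L8 def {k} use {y}

Backward fixpoint:
  live L0: ∅→{f}
  live L1: ∅→{f}
  live L2: {f}→{f,y}
  live L3: ∅→∅
  live L4: {f,y}→{f}
  live L5: {f}→∅
  live L6: {f}→{f,y}
  live L7: {y}→{y}
  live L8: {y}→∅

Conflict graph:
  f: {k,w,y}
  k: {f,y}
  w: {f,y}
  y: {f,k,w}

Chromatic number:
  lower bound: {f,k,y} mutually conflict ⇒ χ ≥ 3
  assign f→c0 k→c2 w→c2 y→c1 — no edge inside a register ⇒ χ ≤ 3
  χ = 3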